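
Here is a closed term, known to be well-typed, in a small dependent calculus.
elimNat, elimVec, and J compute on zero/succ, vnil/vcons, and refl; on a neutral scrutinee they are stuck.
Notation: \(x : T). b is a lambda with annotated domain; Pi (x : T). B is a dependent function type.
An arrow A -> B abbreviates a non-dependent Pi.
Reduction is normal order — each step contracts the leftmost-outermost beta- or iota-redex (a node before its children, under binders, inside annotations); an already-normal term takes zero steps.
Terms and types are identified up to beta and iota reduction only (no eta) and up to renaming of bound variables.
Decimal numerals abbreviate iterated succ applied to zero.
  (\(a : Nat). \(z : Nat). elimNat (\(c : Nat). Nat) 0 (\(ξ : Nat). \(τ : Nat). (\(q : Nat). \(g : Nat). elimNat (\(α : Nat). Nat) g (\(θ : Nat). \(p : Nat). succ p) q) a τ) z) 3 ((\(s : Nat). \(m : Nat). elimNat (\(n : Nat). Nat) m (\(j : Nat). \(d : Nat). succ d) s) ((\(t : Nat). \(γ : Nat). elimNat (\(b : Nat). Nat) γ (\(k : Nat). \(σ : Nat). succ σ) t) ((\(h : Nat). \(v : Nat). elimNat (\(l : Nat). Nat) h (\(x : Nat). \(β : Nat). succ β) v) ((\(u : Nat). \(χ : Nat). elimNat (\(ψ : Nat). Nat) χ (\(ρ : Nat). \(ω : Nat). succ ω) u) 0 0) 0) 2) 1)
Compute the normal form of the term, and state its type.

normal form:
  9
inferred type:
  Nat
observation: the leftmost-outermost redex is a beta-redex, and normalization takes 42 steps.


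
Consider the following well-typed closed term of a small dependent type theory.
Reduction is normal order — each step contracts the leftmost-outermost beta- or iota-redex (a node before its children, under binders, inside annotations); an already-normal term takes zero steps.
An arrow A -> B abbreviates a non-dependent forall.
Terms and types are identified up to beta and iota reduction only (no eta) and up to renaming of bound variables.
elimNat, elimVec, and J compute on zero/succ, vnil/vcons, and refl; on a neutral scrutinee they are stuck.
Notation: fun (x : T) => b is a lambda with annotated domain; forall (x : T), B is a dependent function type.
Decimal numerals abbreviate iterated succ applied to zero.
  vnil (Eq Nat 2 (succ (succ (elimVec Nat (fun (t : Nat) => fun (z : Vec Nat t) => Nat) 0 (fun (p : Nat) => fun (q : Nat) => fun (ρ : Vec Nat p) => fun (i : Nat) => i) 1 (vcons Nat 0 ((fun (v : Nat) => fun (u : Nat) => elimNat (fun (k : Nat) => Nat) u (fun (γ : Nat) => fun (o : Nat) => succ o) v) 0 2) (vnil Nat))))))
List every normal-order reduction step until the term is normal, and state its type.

reduction (normal order):
  vnil (Eq Nat 2 (succ (succ (elimVec Nat (fun (t : Nat) => fun (z : Vec Nat t) => Nat) 0 (fun (p : Nat) => fun (q : Nat) => fun (ρ : Vec Nat p) => fun (i : Nat) => i) 1 (vcons Nat 0 ((fun (v : Nat) => fun (u : Nat) => elimNat (fun (k : Nat) => Nat) u (fun (γ : Nat) => fun (o : Nat) => succ o) v) 0 2) (vnil Nat))))))
  ~> vnil (Eq Nat 2 (succ (succ ((fun (t : Nat) => fun (z : Nat) => fun (p : Vec Nat t) => fun (q : Nat) => q) 0 ((fun (ρ : Nat) => fun (i : Nat) => elimNat (fun (v : Nat) => Nat) i (fun (u : Nat) => fun (k : Nat) => succ k) ρ) 0 2) (vnil Nat) (elimVec Nat (fun (γ : Nat) => fun (o : Vec Nat γ) => Nat) 0 (fun (α : Nat) => fun (η : Nat) => fun (e : Vec Nat α) => fun (ε : Nat) => ε) 0 (vnil Nat))))))
  ~> vnil (Eq Nat 2 (succ (succ ((fun (t : Nat) => fun (z : Vec Nat 0) => fun (p : Nat) => p) ((fun (q : Nat) => fun (ρ : Nat) => elimNat (fun (i : Nat) => Nat) ρ (fun (v : Nat) => fun (u : Nat) => succ u) q) 0 2) (vnil Nat) (elimVec Nat (fun (k : Nat) => fun (γ : Vec Nat k) => Nat) 0 (fun (o : Nat) => fun (α : Nat) => fun (η : Vec Nat o) => fun (e : Nat) => e) 0 (vnil Nat))))))
  ~> vnil (Eq Nat 2 (succ (succ ((fun (t : Vec Nat 0) => fun (z : Nat) => z) (vnil Nat) (elimVec Nat (fun (p : Nat) => fun (q : Vec Nat p) => Nat) 0 (fun (ρ : Nat) => fun (i : Nat) => fun (v : Vec Nat ρ) => fun (u : Nat) => u) 0 (vnil Nat))))))
  ~> vnil (Eq Nat 2 (succ (succ ((fun (t : Nat) => t) (elimVec Nat (fun (z : Nat) => fun (p : Vec Nat z) => Nat) 0 (fun (q : Nat) => fun (ρ : Nat) => fun (i : Vec Nat q) => fun (v : Nat) => v) 0 (vnil Nat))))))
  ~> vnil (Eq Nat 2 (succ (succ (elimVec Nat (fun (t : Nat) => fun (z : Vec Nat t) => Nat) 0 (fun (p : Nat) => fun (q : Nat) => fun (ρ : Vec Nat p) => fun (i : Nat) => i) 0 (vnil Nat)))))
  ~> vnil (Eq Nat 2 2)
inferred type:
  Vec (Eq Nat 2 2) 0


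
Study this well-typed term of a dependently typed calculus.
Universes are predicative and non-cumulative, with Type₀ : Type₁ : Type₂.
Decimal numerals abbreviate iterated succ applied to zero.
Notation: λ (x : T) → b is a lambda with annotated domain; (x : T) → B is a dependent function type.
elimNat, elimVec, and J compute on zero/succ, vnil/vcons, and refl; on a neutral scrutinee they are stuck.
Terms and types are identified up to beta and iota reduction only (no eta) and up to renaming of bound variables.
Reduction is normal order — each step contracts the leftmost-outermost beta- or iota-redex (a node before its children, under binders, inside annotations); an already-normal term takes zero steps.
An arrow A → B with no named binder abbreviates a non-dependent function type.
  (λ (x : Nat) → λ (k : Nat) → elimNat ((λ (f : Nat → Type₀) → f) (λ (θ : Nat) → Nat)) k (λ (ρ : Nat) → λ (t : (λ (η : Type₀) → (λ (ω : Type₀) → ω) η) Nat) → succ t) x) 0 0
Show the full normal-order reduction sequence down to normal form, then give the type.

normal-order reduction:
  (λ (x : Nat) → λ (k : Nat) → elimNat ((λ (f : Nat → Type₀) → f) (λ (θ : Nat) → Nat)) k (λ (ρ : Nat) → λ (t : (λ (η : Type₀) → (λ (ω : Type₀) → ω) η) Nat) → succ t) x) 0 0
  ~> (λ (x : Nat) → elimNat ((λ (k : Nat → Type₀) → k) (λ (f : Nat) → Nat)) x (λ (θ : Nat) → λ (ρ : (λ (t : Type₀) → (λ (η : Type₀) → η) t) Nat) → succ ρ) 0) 0
  ~> elimNat ((λ (x : Nat → Type₀) → x) (λ (k : Nat) → Nat)) 0 (λ (f : Nat) → λ (θ : (λ (ρ : Type₀) → (λ (t : Type₀) → t) ρ) Nat) → succ θ) 0
  ~> 0
type:
  Nat


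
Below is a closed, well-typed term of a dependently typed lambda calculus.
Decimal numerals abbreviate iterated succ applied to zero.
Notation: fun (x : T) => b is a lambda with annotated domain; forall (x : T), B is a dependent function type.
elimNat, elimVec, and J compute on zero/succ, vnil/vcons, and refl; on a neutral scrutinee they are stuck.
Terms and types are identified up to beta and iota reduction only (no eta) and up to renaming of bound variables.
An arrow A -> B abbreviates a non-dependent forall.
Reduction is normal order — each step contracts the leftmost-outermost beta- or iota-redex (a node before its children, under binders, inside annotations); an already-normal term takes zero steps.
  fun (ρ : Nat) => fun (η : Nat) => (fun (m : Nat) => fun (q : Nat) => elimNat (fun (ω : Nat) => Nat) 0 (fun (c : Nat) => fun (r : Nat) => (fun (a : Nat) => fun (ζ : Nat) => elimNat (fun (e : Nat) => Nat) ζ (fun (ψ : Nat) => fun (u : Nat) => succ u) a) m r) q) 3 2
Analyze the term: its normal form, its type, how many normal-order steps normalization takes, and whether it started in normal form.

resulting normal form:
  fun (ρ : Nat) => fun (η : Nat) => 6
inferred type:
  Nat -> Nat -> Nat
normal-order step count: 33
started in normal form: no
first redex: a beta-redex


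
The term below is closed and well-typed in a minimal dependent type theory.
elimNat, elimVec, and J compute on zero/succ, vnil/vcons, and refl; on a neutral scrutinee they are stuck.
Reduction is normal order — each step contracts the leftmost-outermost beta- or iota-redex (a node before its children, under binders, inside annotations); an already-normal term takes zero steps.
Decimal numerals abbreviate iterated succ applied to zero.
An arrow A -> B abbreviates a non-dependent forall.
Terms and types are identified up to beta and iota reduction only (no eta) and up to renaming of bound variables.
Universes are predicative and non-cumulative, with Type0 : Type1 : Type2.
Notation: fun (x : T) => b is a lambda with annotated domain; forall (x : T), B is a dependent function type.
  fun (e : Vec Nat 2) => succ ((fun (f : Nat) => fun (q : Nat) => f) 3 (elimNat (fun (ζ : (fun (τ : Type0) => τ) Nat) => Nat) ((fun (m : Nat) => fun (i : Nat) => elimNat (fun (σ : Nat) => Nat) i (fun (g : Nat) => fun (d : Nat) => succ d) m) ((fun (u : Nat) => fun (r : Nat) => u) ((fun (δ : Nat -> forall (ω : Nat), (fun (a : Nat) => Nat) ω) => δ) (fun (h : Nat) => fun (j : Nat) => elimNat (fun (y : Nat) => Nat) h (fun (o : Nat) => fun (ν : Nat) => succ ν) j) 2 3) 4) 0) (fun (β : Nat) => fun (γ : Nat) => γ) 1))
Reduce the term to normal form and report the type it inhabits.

reduced normal form:
  fun (e : Vec Nat 2) => 4
the term's type:
  Vec Nat 2 -> Nat


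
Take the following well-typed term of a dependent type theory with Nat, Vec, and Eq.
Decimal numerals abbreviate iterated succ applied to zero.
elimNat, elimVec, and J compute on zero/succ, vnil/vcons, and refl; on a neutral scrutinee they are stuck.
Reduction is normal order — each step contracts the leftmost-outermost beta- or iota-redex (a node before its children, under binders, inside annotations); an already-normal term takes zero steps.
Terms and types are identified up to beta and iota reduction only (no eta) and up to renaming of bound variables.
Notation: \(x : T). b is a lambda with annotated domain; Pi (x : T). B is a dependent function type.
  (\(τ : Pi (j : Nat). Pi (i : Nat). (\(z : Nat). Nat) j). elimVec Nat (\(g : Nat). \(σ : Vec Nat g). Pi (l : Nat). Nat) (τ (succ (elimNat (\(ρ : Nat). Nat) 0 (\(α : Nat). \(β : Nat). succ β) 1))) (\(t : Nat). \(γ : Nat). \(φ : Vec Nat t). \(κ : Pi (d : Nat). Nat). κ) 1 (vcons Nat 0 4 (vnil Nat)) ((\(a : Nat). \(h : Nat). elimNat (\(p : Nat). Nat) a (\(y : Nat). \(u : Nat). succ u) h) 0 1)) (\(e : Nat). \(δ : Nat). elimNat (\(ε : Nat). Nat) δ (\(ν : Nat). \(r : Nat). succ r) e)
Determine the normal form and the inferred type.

reduced normal form:
  3
the term's type:
  Nat


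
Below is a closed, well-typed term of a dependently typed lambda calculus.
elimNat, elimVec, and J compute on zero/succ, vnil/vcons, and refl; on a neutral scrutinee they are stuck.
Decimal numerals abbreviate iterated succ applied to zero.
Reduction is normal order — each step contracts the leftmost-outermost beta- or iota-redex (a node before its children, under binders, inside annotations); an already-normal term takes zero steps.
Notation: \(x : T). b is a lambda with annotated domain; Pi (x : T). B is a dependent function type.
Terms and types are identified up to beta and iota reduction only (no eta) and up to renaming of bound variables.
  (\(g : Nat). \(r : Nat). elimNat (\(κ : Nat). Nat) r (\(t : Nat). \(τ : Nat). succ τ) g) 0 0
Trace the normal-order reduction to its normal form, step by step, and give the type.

normal-order reduction:
  (\(g : Nat). \(r : Nat). elimNat (\(κ : Nat). Nat) r (\(t : Nat). \(τ : Nat). succ τ) g) 0 0
  ~> (\(g : Nat). elimNat (\(r : Nat). Nat) g (\(κ : Nat). \(t : Nat). succ t) 0) 0
  ~> elimNat (\(g : Nat). Nat) 0 (\(r : Nat). \(κ : Nat). succ κ) 0
  ~> 0
the term's type:
  Nat


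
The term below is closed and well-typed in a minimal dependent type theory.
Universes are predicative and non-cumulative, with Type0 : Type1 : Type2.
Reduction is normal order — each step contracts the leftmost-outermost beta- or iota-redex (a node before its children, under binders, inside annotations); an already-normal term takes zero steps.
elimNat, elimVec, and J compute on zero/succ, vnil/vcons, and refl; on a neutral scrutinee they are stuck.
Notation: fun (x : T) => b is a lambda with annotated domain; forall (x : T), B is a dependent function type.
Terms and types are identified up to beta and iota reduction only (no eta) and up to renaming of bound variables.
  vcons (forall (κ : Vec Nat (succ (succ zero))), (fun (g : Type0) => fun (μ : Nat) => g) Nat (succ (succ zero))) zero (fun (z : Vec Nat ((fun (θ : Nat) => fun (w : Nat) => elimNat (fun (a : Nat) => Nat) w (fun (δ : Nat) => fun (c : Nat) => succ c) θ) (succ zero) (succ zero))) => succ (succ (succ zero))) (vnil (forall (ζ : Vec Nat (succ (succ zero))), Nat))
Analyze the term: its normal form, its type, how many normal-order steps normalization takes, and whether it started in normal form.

resulting normal form:
  vcons (forall (κ : Vec Nat (succ (succ zero))), Nat) zero (fun (g : Vec Nat (succ (succ zero))) => succ (succ (succ zero))) (vnil (forall (μ : Vec Nat (succ (succ zero))), Nat))
inferred type:
  Vec (forall (κ : Vec Nat (succ (succ zero))), Nat) (succ zero)
normal-order step count: 8
started in normal form: no
first contracted redex: a beta-redex


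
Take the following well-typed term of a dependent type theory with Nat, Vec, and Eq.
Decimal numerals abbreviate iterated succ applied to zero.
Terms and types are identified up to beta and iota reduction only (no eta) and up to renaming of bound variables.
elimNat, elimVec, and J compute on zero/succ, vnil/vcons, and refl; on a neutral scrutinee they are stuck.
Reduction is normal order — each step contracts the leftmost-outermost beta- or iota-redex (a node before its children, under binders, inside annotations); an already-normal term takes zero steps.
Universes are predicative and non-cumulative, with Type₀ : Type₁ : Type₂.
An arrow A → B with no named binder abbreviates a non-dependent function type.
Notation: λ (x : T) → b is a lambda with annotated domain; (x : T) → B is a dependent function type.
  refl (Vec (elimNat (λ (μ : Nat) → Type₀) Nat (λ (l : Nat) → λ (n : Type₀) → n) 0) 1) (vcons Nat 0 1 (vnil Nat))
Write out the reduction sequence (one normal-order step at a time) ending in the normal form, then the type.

normal-order reduction sequence:
  refl (Vec (elimNat (λ (μ : Nat) → Type₀) Nat (λ (l : Nat) → λ (n : Type₀) → n) 0) 1) (vcons Nat 0 1 (vnil Nat))
  ~> refl (Vec Nat 1) (vcons Nat 0 1 (vnil Nat))
the term's type:
  Eq (Vec Nat 1) (vcons Nat 0 1 (vnil Nat)) (vcons Nat 0 1 (vnil Nat))


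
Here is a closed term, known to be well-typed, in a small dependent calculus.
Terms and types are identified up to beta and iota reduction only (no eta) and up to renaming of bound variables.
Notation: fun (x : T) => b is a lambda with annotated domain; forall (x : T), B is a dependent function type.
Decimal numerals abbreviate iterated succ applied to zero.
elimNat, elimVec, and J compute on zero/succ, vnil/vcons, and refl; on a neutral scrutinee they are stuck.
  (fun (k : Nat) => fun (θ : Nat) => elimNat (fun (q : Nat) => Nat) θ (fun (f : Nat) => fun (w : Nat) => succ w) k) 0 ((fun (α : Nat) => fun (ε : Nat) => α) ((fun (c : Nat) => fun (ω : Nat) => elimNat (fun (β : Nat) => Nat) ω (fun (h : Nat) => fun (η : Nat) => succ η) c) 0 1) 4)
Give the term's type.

the term's type:
  Nat


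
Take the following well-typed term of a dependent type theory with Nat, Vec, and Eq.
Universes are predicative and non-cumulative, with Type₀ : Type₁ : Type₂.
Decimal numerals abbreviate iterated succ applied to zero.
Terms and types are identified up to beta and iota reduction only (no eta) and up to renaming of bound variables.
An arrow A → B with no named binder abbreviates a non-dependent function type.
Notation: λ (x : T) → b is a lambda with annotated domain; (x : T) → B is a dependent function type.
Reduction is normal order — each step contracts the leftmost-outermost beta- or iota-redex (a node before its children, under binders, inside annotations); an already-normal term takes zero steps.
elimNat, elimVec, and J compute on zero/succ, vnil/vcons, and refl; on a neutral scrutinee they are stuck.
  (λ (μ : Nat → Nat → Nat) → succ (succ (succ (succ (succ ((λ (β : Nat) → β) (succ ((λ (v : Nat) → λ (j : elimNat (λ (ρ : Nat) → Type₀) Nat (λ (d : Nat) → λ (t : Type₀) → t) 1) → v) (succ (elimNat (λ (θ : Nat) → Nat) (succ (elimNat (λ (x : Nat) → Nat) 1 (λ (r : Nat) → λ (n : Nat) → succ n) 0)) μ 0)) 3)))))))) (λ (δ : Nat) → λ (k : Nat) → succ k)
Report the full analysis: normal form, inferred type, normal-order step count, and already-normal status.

normal form:
  9
inferred type:
  Nat
steps to reach normal form (normal order): 6
term was already normal: no
first redex: a beta-redex


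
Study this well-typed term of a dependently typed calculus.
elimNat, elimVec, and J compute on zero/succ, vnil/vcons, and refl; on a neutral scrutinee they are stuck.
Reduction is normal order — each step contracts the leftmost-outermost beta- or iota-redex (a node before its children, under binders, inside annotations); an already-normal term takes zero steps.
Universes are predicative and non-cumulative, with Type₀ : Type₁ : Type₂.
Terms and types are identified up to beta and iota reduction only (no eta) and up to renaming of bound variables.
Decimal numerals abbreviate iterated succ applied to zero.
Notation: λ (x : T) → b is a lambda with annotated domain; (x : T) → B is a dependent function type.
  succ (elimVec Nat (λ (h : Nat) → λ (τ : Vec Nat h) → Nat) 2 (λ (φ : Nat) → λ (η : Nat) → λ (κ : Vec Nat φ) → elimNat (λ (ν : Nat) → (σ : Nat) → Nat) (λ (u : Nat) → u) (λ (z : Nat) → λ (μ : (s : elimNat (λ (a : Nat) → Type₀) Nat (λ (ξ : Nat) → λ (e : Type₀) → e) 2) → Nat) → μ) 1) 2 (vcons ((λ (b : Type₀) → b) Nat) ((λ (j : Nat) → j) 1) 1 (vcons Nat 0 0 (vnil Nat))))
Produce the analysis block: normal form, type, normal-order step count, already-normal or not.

reduced normal form:
  3
the term's type:
  Nat
steps to reach normal form (normal order): 19
term was already normal: no
first redex: an elimVec iota-redex


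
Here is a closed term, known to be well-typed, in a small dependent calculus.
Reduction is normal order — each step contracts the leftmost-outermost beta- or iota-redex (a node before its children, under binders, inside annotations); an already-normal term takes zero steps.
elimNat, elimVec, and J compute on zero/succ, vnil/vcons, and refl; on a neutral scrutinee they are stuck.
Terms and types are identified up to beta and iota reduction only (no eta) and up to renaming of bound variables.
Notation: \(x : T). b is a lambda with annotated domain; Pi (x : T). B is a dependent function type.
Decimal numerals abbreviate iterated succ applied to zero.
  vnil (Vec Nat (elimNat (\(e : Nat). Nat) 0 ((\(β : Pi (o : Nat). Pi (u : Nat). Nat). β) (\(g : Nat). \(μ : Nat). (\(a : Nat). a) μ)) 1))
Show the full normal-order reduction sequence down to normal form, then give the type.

reduction (normal order):
  vnil (Vec Nat (elimNat (\(e : Nat). Nat) 0 ((\(β : Pi (o : Nat). Pi (u : Nat). Nat). β) (\(g : Nat). \(μ : Nat). (\(a : Nat). a) μ)) 1))
  ~> vnil (Vec Nat ((\(e : Pi (β : Nat). Pi (o : Nat). Nat). e) (\(u : Nat). \(g : Nat). (\(μ : Nat). μ) g) 0 (elimNat (\(a : Nat). Nat) 0 ((\(ω : Pi (v : Nat). Pi (b : Nat). Nat). ω) (\(ψ : Nat). \(α : Nat). (\(χ : Nat). χ) α)) 0)))
  ~> vnil (Vec Nat ((\(e : Nat). \(β : Nat). (\(o : Nat). o) β) 0 (elimNat (\(u : Nat). Nat) 0 ((\(g : Pi (μ : Nat). Pi (a : Nat). Nat). g) (\(ω : Nat). \(v : Nat). (\(b : Nat). b) v)) 0)))
  ~> vnil (Vec Nat ((\(e : Nat). (\(β : Nat). β) e) (elimNat (\(o : Nat). Nat) 0 ((\(u : Pi (g : Nat). Pi (μ : Nat). Nat). u) (\(a : Nat). \(ω : Nat). (\(v : Nat). v) ω)) 0)))
  ~> vnil (Vec Nat ((\(e : Nat). e) (elimNat (\(β : Nat). Nat) 0 ((\(o : Pi (u : Nat). Pi (g : Nat). Nat). o) (\(μ : Nat). \(a : Nat). (\(ω : Nat). ω) a)) 0)))
  ~> vnil (Vec Nat (elimNat (\(e : Nat). Nat) 0 ((\(β : Pi (o : Nat). Pi (u : Nat). Nat). β) (\(g : Nat). \(μ : Nat). (\(a : Nat). a) μ)) 0))
  ~> vnil (Vec Nat 0)
inferred type:
  Vec (Vec Nat 0) 0


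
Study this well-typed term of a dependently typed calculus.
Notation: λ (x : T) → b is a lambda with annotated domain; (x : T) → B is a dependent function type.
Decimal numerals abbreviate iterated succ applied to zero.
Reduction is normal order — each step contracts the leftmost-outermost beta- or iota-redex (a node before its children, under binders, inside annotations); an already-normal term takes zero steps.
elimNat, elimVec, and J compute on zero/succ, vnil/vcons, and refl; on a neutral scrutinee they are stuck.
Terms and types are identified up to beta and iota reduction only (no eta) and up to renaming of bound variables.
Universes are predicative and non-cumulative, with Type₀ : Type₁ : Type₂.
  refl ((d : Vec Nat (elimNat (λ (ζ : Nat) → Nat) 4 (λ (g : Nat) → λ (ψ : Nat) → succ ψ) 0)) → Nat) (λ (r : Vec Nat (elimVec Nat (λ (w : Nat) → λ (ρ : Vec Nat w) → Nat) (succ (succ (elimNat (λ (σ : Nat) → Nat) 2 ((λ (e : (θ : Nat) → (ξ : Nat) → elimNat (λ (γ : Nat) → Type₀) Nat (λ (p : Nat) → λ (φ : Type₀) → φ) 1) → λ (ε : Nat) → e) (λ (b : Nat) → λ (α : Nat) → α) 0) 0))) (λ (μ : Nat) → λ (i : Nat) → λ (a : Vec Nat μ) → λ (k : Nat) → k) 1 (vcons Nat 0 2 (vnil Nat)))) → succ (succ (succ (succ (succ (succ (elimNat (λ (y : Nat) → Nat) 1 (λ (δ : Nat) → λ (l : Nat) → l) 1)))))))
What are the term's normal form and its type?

reduced normal form:
  refl ((d : Vec Nat 4) → Nat) (λ (ζ : Vec Nat 4) → 7)
the term's type:
  Eq ((d : Vec Nat 4) → Nat) (λ (ζ : Vec Nat 4) → 7) (λ (g : Vec Nat 4) → 7)
observation: reduction starts at an elimNat iota-redex, and 12 normal-order steps reach the normal form.


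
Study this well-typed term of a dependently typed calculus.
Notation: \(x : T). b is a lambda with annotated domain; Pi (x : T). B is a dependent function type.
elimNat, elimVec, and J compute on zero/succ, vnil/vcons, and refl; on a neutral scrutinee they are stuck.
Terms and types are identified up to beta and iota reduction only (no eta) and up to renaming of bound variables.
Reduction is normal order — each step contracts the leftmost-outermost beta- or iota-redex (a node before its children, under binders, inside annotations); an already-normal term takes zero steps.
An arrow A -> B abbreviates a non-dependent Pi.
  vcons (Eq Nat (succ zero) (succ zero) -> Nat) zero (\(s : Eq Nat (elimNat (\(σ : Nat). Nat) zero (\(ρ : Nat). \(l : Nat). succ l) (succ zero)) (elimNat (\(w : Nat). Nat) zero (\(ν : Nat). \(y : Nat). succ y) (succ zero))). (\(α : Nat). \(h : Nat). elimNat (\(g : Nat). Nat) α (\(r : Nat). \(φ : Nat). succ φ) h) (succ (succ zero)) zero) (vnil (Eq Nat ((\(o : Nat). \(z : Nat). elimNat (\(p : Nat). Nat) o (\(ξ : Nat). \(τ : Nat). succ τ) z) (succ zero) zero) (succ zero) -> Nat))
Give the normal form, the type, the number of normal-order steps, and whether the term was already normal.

reduced normal form:
  vcons (Eq Nat (succ zero) (succ zero) -> Nat) zero (\(s : Eq Nat (succ zero) (succ zero)). succ (succ zero)) (vnil (Eq Nat (succ zero) (succ zero) -> Nat))
inferred type:
  Vec (Eq Nat (succ zero) (succ zero) -> Nat) (succ zero)
reduction steps (normal order): 14
started in normal form: no
first contracted redex: an elimNat iota-redex


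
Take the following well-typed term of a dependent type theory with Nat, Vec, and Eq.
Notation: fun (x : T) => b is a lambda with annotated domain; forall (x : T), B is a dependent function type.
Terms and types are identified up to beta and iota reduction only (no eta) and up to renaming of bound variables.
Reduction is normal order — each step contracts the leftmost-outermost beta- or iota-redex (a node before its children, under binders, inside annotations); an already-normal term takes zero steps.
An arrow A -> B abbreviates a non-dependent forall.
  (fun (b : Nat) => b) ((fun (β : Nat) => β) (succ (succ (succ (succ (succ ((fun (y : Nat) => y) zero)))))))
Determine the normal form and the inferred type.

reduced normal form:
  succ (succ (succ (succ (succ zero))))
the term's type:
  Nat


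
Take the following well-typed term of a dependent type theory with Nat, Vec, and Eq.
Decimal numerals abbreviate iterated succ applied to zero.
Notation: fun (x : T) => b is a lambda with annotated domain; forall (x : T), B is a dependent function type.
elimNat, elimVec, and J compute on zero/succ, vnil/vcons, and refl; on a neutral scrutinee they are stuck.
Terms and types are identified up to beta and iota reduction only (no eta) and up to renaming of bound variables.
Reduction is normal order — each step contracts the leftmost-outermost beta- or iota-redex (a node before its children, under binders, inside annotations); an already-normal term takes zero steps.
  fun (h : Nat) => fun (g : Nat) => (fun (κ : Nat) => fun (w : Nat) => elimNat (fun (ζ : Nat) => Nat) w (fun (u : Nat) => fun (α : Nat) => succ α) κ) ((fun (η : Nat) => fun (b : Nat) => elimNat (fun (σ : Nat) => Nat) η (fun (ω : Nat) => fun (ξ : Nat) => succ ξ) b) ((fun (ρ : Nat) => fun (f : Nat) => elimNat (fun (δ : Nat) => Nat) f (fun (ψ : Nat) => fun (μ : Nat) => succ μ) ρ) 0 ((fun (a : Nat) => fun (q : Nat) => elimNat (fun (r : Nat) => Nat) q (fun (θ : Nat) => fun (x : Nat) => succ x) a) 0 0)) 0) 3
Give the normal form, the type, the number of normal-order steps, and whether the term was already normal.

reduced normal form:
  fun (h : Nat) => fun (g : Nat) => 3
the term's type:
  forall (h : Nat), forall (g : Nat), Nat
reduction steps (normal order): 12
already normal: no
first redex: a beta-redex


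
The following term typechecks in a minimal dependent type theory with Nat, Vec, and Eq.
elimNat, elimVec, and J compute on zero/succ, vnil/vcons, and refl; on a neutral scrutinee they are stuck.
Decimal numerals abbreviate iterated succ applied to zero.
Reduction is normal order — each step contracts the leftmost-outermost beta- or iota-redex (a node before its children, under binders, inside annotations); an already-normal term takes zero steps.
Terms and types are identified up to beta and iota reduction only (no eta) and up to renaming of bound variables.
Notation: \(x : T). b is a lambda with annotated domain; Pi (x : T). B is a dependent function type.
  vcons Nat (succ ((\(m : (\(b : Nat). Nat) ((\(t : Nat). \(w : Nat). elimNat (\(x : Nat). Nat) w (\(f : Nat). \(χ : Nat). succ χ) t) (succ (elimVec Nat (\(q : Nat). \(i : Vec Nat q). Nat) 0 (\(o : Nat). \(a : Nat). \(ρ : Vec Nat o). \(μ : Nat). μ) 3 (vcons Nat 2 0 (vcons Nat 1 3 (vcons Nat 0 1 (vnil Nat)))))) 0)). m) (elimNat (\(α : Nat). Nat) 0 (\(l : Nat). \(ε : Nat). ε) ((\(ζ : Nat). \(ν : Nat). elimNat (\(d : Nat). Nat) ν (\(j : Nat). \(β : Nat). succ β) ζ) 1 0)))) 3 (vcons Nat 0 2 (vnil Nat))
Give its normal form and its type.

normal form:
  vcons Nat 1 3 (vcons Nat 0 2 (vnil Nat))
inferred type:
  Vec Nat 2
observation: the term reaches its normal form after 11 normal-order steps.


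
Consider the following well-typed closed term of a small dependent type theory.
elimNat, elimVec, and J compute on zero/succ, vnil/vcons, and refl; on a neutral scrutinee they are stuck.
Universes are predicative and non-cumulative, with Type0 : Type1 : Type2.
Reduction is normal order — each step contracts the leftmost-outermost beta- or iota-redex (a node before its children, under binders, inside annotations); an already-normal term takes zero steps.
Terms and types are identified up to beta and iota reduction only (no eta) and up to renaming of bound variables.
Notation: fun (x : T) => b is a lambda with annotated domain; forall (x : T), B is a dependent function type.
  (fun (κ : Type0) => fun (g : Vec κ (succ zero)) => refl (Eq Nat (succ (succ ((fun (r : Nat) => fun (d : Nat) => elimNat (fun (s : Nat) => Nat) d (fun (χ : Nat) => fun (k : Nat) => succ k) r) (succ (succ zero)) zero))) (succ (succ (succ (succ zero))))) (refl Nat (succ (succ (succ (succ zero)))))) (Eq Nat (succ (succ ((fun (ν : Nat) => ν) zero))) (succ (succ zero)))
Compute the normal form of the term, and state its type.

normal form:
  fun (κ : Vec (Eq Nat (succ (succ zero)) (succ (succ zero))) (succ zero)) => refl (Eq Nat (succ (succ (succ (succ zero)))) (succ (succ (succ (succ zero))))) (refl Nat (succ (succ (succ (succ zero)))))
inferred type:
  forall (κ : Vec (Eq Nat (succ (succ zero)) (succ (succ zero))) (succ zero)), Eq (Eq Nat (succ (succ (succ (succ zero)))) (succ (succ (succ (succ zero))))) (refl Nat (succ (succ (succ (succ zero))))) (refl Nat (succ (succ (succ (succ zero)))))
observation: reduction starts at a beta-redex, and 11 normal-order steps reach the normal form.


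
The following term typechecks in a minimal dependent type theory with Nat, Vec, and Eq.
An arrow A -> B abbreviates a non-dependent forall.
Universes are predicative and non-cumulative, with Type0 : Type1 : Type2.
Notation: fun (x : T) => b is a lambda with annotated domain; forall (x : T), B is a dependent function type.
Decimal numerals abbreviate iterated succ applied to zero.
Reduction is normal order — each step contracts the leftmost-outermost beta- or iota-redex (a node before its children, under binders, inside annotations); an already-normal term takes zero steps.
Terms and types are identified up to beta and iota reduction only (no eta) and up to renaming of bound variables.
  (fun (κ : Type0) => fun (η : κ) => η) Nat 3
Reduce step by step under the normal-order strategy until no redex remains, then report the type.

normal-order reduction:
  (fun (κ : Type0) => fun (η : κ) => η) Nat 3
  ~> (fun (κ : Nat) => κ) 3
  ~> 3
the term's type:
  Nat


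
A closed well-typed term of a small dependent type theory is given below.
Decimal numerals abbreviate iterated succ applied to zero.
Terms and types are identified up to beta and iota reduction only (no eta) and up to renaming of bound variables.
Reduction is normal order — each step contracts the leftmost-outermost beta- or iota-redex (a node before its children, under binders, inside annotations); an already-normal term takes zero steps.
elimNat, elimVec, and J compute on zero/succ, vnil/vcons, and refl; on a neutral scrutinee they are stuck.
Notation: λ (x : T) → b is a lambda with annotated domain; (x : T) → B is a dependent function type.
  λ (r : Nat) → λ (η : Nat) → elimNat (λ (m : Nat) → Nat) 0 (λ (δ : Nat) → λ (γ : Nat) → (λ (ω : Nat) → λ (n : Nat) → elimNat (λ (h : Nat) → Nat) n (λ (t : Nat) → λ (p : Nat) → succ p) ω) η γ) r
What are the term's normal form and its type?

resulting normal form:
  λ (r : Nat) → λ (η : Nat) → elimNat (λ (m : Nat) → Nat) 0 (λ (δ : Nat) → λ (γ : Nat) → elimNat (λ (ω : Nat) → Nat) γ (λ (n : Nat) → λ (h : Nat) → succ h) η) r
the term's type:
  (r : Nat) → (η : Nat) → Nat
observation: contracting a beta-redex first, the term normalizes in 2 steps.


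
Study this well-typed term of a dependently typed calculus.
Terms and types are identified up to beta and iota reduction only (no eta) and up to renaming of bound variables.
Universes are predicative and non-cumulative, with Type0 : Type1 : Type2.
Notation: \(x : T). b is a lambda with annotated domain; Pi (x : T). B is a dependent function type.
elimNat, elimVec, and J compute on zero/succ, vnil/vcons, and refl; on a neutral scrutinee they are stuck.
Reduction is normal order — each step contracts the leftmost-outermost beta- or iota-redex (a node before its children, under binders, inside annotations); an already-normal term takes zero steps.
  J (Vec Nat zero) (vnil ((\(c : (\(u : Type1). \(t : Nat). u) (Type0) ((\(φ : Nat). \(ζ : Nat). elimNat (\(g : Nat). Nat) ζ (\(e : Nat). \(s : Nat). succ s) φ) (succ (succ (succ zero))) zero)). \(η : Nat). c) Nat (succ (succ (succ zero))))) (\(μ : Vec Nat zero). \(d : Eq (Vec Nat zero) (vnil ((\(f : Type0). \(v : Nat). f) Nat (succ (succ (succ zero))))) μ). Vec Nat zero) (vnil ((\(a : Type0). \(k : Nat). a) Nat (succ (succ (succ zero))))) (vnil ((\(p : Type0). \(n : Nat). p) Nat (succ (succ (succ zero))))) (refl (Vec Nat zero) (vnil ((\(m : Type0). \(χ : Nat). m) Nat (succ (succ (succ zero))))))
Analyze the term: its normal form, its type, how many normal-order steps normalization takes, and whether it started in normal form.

resulting normal form:
  vnil Nat
type:
  Vec Nat zero
steps to reach normal form (normal order): 3
started in normal form: no
first redex: a J iota-redex


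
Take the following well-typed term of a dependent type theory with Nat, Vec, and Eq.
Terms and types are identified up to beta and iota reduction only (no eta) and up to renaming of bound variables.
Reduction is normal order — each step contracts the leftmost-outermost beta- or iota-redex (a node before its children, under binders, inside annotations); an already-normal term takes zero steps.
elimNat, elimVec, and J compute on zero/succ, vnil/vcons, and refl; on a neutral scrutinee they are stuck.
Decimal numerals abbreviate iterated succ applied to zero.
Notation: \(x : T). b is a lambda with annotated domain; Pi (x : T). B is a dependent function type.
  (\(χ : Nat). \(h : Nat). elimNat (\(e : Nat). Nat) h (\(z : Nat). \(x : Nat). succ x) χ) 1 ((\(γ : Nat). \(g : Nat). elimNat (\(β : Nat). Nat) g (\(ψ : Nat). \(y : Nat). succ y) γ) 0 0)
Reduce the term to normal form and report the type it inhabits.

resulting normal form:
  1
inferred type:
  Nat


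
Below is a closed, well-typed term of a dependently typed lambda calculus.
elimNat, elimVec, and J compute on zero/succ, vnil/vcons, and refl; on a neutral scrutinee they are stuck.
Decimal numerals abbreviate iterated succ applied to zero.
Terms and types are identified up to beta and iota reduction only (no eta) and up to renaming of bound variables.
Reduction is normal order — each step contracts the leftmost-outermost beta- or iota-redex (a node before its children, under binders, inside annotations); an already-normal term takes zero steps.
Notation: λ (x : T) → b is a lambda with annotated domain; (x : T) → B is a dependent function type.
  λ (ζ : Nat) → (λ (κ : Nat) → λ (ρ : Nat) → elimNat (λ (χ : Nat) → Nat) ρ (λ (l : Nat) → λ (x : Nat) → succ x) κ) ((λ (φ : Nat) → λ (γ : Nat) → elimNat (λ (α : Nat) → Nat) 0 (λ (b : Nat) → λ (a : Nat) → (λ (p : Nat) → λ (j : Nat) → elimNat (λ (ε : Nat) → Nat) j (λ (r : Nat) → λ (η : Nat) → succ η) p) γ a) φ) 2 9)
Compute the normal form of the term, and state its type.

normal form:
  λ (ζ : Nat) → λ (κ : Nat) → succ (succ (succ (succ (succ (succ (succ (succ (succ (succ (succ (succ (succ (succ (succ (succ (succ (succ κ)))))))))))))))))
the term's type:
  (ζ : Nat) → (κ : Nat) → Nat
observation: the first redex contracted is a beta-redex; the normal form is reached in 125 normal-order steps.


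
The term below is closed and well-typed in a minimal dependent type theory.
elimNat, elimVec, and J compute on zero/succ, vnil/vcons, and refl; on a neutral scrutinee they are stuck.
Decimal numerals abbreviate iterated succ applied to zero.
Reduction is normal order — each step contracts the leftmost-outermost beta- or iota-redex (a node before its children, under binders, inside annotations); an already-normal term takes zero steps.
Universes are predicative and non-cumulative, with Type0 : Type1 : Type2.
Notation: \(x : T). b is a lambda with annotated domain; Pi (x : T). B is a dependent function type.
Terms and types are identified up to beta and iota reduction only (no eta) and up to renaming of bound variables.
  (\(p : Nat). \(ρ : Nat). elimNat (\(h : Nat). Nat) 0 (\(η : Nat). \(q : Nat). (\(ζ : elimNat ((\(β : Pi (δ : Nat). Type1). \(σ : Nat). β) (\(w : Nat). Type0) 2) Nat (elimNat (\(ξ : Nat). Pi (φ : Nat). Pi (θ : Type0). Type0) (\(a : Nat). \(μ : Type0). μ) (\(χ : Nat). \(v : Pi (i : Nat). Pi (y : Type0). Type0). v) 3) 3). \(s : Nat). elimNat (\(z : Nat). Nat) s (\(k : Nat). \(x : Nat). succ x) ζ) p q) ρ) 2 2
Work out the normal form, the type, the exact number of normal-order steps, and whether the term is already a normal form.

reduced normal form:
  4
inferred type:
  Nat
steps to reach normal form (normal order): 27
term was already normal: no
first contracted redex: a beta-redex


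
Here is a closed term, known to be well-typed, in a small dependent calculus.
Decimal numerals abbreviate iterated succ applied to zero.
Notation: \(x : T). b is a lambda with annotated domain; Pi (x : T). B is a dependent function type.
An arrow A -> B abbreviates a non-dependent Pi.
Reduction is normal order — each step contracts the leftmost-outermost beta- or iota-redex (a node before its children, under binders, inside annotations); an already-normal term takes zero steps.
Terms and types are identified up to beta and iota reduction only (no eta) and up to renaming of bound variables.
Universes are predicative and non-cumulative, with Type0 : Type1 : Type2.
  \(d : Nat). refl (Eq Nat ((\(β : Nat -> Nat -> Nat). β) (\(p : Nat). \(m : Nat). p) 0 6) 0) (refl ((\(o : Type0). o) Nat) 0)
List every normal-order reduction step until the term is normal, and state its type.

reduction (normal order):
  \(d : Nat). refl (Eq Nat ((\(β : Nat -> Nat -> Nat). β) (\(p : Nat). \(m : Nat). p) 0 6) 0) (refl ((\(o : Type0). o) Nat) 0)
  ~> \(d : Nat). refl (Eq Nat ((\(β : Nat). \(p : Nat). β) 0 6) 0) (refl ((\(m : Type0). m) Nat) 0)
  ~> \(d : Nat). refl (Eq Nat ((\(β : Nat). 0) 6) 0) (refl ((\(p : Type0). p) Nat) 0)
  ~> \(d : Nat). refl (Eq Nat 0 0) (refl ((\(β : Type0). β) Nat) 0)
  ~> \(d : Nat). refl (Eq Nat 0 0) (refl Nat 0)
inferred type:
  Nat -> Eq (Eq Nat 0 0) (refl Nat 0) (refl Nat 0)


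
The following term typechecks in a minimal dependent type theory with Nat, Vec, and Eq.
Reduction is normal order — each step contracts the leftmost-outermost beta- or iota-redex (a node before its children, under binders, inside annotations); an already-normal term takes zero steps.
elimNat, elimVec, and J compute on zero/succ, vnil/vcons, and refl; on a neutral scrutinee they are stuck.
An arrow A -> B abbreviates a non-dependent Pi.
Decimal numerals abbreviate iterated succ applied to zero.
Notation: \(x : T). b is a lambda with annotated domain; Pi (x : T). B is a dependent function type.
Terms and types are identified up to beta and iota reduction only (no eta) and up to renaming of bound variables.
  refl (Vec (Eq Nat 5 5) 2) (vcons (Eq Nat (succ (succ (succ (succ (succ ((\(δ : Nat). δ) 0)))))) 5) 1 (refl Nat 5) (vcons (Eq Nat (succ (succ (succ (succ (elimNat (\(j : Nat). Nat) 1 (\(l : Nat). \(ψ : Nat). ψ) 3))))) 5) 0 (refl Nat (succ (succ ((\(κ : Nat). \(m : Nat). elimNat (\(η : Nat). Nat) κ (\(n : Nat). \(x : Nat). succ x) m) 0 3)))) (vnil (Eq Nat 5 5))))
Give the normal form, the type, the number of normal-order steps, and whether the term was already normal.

normal form:
  refl (Vec (Eq Nat 5 5) 2) (vcons (Eq Nat 5 5) 1 (refl Nat 5) (vcons (Eq Nat 5 5) 0 (refl Nat 5) (vnil (Eq Nat 5 5))))
inferred type:
  Eq (Vec (Eq Nat 5 5) 2) (vcons (Eq Nat 5 5) 1 (refl Nat 5) (vcons (Eq Nat 5 5) 0 (refl Nat 5) (vnil (Eq Nat 5 5)))) (vcons (Eq Nat 5 5) 1 (refl Nat 5) (vcons (Eq Nat 5 5) 0 (refl Nat 5) (vnil (Eq Nat 5 5))))
normal-order step count: 23
started in normal form: no
first contracted redex: a beta-redex


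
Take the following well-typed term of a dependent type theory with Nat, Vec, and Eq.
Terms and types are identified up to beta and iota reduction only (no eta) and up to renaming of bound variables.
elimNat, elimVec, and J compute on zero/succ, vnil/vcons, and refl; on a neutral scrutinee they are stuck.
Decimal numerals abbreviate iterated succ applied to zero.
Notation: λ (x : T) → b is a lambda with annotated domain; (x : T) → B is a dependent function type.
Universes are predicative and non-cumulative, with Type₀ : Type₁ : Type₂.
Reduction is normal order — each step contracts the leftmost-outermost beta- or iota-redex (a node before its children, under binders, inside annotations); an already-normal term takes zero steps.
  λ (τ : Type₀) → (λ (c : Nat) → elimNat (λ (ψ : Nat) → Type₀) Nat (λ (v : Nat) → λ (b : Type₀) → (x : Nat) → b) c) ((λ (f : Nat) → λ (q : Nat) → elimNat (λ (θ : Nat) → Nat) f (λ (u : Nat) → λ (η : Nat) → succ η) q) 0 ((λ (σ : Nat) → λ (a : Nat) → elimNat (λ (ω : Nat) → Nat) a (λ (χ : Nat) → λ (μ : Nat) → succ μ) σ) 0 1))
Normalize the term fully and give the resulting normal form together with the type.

reduced normal form:
  λ (τ : Type₀) → (c : Nat) → Nat
the term's type:
  (τ : Type₀) → Type₀
observation: normalization takes exactly 14 steps under the normal-order strategy.
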